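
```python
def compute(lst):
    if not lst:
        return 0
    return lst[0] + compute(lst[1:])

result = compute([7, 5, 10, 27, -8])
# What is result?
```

7 + 5 + 10 + 27 + (-8) + 0 = 41

Answer: 41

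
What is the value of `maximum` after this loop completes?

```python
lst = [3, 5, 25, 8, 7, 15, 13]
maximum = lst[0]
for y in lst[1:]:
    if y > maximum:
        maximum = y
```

Maximum of [3, 5, 25, 8, 7, 15, 13]
`maximum` takes the values: 3 → 5 → 25

Answer: 25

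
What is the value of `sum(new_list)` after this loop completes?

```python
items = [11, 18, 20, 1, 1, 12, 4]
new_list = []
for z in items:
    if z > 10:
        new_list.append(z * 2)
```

Sum of doubled values > 10
`new_list` takes the values: [] → [22] → [22, 36] → [22, 36, 40] → [22, 36, 40, 24]
So `sum(new_list)` = 122

Answer: 122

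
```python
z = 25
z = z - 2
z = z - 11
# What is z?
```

Trace:
`z = 25` → z = 25
`z = z - 2` → z = 23
`z = z - 11` → z = 12
So z = 12

Answer: 12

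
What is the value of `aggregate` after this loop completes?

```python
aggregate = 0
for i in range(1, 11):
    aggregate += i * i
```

Sum of squares 1² to 10² = 385
`aggregate` takes the values: 0 → 1 → 5 → 14 → 30 → 55 → 91 → 140 → 204 → 285 → 385

Answer: 385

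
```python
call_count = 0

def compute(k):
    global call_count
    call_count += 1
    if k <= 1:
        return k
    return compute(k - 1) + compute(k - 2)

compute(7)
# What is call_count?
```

Calls(k) = 1 + Calls(k-1) + Calls(k-2); Calls(0)=Calls(1)=1. For k=7 this gives 41.

Answer: 41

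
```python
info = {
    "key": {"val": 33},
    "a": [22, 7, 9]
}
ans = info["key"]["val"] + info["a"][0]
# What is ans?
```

Trace:
`info = { ...` → info = {'key': {'val': 33}, 'a': [22, 7, 9]}
`ans = info["key"]["val"] + info["a"][0]` → ans = 55
So ans = 55

Answer: 55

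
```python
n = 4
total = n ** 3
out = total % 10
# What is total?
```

Trace:
`n = 4` → n = 4
`total = n ** 3` → total = 64
`out = total % 10` → out = 4
So total = 64

Answer: 64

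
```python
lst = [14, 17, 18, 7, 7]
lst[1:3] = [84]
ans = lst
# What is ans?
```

Trace:
`lst = [14, 17, 18, 7, 7]` → lst = [14, 17, 18, 7, 7]
`lst[1:3] = [84]` → lst = [14, 84, 7, 7]
`ans = lst` → ans = [14, 84, 7, 7]
So ans = [14, 84, 7, 7]

Answer: [14, 84, 7, 7]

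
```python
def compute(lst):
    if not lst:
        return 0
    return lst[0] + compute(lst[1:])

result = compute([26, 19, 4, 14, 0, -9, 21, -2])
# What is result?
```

26 + 19 + 4 + 14 + 0 + (-9) + 21 + (-2) + 0 = 73

Answer: 73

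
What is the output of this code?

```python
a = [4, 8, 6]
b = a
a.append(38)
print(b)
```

Key concept: basic list aliasing.
Step by step:
`a = [4, 8, 6]` → a = [4, 8, 6]
`b = a` → b = [4, 8, 6] (same object as a)
`a.append(38)` → a = [4, 8, 6, 38] (same object as b); b = [4, 8, 6, 38] (same object as a)
`print(b)` → prints [4, 8, 6, 38]

Answer: [4, 8, 6, 38]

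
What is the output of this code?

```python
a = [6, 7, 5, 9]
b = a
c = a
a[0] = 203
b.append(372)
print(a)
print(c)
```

Key concept: multiple aliases.
Step by step:
`a = [6, 7, 5, 9]` → a = [6, 7, 5, 9]
`b = a` → b = [6, 7, 5, 9] (same object as a)
`c = a` → c = [6, 7, 5, 9] (same object as a, b)
`a[0] = 203` → a = [203, 7, 5, 9] (same object as b, c); b = [203, 7, 5, 9] (same object as a, c); c = [203, 7, 5, 9] (same object as a, b)
`b.append(372)` → a = [203, 7, 5, 9, 372] (same object as b, c); b = [203, 7, 5, 9, 372] (same object as a, c); c = [203, 7, 5, 9, 372] (same object as a, b)
`print(a)` → prints [203, 7, 5, 9, 372]
`print(c)` → prints [203, 7, 5, 9, 372]

Answer:
[203, 7, 5, 9, 372]
[203, 7, 5, 9, 372]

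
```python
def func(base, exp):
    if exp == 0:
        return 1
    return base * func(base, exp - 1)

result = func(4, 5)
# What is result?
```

func(4, 5) = 4 * 4 * 4 * 4 * 4 = 1024

Answer: 1024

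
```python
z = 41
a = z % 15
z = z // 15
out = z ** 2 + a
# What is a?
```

Trace:
`z = 41` → z = 41
`a = z % 15` → a = 11
`z = z // 15` → z = 2
`out = z ** 2 + a` → out = 15
So a = 11

Answer: 11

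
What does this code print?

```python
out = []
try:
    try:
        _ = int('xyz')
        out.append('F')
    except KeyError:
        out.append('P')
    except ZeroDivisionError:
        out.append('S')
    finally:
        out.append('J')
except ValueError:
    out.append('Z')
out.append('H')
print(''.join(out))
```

Execution trace: 'J' (finally) → 'Z' (outer except ValueError) → 'H' (after the try/except). Output: JZH

Answer: JZH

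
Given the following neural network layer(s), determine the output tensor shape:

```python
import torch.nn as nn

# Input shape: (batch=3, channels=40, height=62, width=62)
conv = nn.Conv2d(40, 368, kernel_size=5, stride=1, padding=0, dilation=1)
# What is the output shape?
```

Input: (3, 40, 62, 62) -> Output: (3, 368, 58, 58)

Answer: (3, 368, 58, 58)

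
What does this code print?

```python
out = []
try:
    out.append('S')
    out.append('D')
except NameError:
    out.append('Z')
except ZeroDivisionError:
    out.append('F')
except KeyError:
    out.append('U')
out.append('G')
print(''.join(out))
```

Execution trace: 'S' (try body) → 'D' (try body, no exception) → 'G' (after the try/except). Output: SDG

Answer: SDG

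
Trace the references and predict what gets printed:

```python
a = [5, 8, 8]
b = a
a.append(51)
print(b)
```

Key concept: basic list aliasing.
Step by step:
`a = [5, 8, 8]` → a = [5, 8, 8]
`b = a` → b = [5, 8, 8] (same object as a)
`a.append(51)` → a = [5, 8, 8, 51] (same object as b); b = [5, 8, 8, 51] (same object as a)
`print(b)` → prints [5, 8, 8, 51]

Answer: [5, 8, 8, 51]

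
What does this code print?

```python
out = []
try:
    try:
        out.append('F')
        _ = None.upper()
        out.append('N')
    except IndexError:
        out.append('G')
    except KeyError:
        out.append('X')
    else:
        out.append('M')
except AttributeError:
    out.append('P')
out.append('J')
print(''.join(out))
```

Execution trace: 'F' (try body) → 'P' (outer except AttributeError) → 'J' (after the try/except). Output: FPJ

Answer: FPJ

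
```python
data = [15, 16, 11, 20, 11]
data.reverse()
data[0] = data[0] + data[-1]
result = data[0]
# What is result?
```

Trace:
`data = [15, 16, 11, 20, 11]` → data = [15, 16, 11, 20, 11]
`data.reverse()` → data = [11, 20, 11, 16, 15]
`data[0] = data[0] + data[-1]` → data = [26, 20, 11, 16, 15]
`result = data[0]` → result = 26
So result = 26

Answer: 26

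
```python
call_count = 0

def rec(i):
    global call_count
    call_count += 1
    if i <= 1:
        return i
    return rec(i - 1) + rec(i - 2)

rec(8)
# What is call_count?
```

Calls(i) = 1 + Calls(i-1) + Calls(i-2); Calls(0)=Calls(1)=1. For i=8 this gives 67.

Answer: 67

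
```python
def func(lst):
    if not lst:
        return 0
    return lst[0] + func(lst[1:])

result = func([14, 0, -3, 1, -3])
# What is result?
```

14 + 0 + (-3) + 1 + (-3) + 0 = 9

Answer: 9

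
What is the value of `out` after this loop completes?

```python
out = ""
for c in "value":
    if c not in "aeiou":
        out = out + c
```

Remove vowels from 'value'
`out` takes the values: "" → "v" → "vl"

Answer: "vl"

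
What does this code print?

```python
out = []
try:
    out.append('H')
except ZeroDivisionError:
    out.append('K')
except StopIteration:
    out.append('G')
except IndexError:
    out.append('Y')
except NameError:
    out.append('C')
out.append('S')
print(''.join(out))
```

Execution trace: 'H' (try body, no exception) → 'S' (after the try/except). Output: HS

Answer: HS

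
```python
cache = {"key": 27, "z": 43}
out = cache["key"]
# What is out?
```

Trace:
`cache = {"key": 27, "z": 43}` → cache = {'key': 27, 'z': 43}
`out = cache["key"]` → out = 27
So out = 27

Answer: 27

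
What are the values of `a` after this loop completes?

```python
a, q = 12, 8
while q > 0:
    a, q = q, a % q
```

GCD of 12 and 8
`a` takes the values: 12 → 8 → 4

Answer: 4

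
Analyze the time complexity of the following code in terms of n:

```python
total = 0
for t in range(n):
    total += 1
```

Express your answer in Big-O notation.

Each loop level contributes: n. Multiplying the contributions gives O(n).

Answer: O(n)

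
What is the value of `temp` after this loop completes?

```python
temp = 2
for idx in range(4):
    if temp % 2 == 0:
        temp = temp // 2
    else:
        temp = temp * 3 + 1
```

Collatz-style transformation from 2
`temp` takes the values: 2 → 1 → 4 → 2 → 1

Answer: 1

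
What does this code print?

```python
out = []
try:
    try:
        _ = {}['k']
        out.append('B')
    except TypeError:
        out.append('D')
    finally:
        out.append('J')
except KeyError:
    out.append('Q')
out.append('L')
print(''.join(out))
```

Execution trace: 'J' (finally) → 'Q' (outer except KeyError) → 'L' (after the try/except). Output: JQL

Answer: JQL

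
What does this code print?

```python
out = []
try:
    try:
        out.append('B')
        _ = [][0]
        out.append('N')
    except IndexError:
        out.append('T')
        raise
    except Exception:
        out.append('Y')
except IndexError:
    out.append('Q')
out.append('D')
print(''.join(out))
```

Execution trace: 'B' (inner try body) → 'T' (inner except IndexError) → 'Q' (outer except IndexError) → 'D' (after the try/except). Output: BTQD

Answer: BTQD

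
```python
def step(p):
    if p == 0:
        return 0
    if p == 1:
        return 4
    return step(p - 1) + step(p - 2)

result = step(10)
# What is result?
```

Build up from base cases: step(0)=0, step(1)=4, step(2)=4, step(3)=8, step(4)=12, step(5)=20, step(6)=32, ..., step(10)=220

Answer: 220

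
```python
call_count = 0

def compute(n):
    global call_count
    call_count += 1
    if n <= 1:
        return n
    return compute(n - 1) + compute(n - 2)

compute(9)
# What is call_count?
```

Calls(n) = 1 + Calls(n-1) + Calls(n-2); Calls(0)=Calls(1)=1. For n=9 this gives 109.

Answer: 109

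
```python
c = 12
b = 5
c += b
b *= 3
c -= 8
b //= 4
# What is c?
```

Trace:
`c = 12` → c = 12
`b = 5` → b = 5
`c += b` → c = 17
`b *= 3` → b = 15
`c -= 8` → c = 9
`b //= 4` → b = 3
So c = 9

Answer: 9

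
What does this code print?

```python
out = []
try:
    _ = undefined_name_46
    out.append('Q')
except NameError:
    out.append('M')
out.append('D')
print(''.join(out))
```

Execution trace: 'M' (except NameError) → 'D' (after the try/except). Output: MD

Answer: MD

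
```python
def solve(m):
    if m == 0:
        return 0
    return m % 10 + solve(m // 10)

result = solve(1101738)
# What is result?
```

Sum of digits of 1101738: 8 + 3 + 7 + 1 + 0 + 1 + 1 = 21

Answer: 21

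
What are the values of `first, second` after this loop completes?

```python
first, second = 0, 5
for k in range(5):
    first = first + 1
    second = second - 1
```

first goes 0→5, second goes 5→0
`first, second` takes the values: (0, 5) → (1, 5) → (1, 4) → (2, 4) → (2, 3) → (3, 3) → (3, 2) → (4, 2) → (4, 1) → (5, 1) → (5, 0)

Answer: 5, 0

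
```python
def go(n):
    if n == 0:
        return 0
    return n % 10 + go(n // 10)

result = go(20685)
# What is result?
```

Sum of digits of 20685: 5 + 8 + 6 + 0 + 2 = 21

Answer: 21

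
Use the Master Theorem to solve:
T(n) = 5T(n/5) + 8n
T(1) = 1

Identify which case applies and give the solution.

a=5, b=5, f(n)=8n. log_5(5) = 1. Since c=1 = 1, Case 2 applies: T(n) = Θ(n^log_b(a) · log n) = O(n log n).

Answer: O(n log n) - Case 2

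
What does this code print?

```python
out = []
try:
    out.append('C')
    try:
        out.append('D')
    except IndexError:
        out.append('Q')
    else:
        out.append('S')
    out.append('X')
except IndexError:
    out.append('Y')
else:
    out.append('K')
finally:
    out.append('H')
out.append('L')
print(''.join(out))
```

Execution trace: 'C' (try body) → 'D' (inner try body, no exception) → 'S' (inner else) → 'X' (try body, no exception) → 'K' (else) → 'H' (finally) → 'L' (after the try/except). Output: CDSXKHL

Answer: CDSXKHL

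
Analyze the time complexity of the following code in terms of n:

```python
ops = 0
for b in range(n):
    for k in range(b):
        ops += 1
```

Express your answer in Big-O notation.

Each loop level contributes: n × n. Multiplying the contributions gives O(n^2).

Answer: O(n^2)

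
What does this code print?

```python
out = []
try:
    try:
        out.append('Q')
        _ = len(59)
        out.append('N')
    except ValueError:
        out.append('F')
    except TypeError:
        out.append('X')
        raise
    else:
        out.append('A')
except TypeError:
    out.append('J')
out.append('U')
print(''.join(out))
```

Execution trace: 'Q' (inner try body) → 'X' (inner except TypeError) → 'J' (outer except TypeError) → 'U' (after the try/except). Output: QXJU

Answer: QXJU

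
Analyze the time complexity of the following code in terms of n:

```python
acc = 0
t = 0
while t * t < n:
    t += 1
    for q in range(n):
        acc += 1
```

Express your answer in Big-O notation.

Each loop level contributes: √n × n. Multiplying the contributions gives O(n√n).

Answer: O(n√n)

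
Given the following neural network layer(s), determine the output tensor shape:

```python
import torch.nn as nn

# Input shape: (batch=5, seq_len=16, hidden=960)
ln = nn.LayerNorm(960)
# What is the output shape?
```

Input: (5, 16, 960) -> Output: (5, 16, 960)

Answer: (5, 16, 960)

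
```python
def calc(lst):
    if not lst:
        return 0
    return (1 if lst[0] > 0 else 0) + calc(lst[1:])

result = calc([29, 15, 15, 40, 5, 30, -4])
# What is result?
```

Count of positive elements in [29, 15, 15, 40, 5, 30, -4] = 6

Answer: 6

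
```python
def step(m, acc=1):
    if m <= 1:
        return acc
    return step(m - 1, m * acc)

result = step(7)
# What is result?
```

Accumulator trace (n, acc): (7, 1) -> (6, 7) -> (5, 42) -> (4, 210) -> (3, 840) -> (2, 2520) -> (1, 5040) -> return 5040

Answer: 5040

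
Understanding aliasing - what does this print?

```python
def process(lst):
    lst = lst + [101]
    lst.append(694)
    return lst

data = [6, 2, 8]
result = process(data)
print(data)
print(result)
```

Key concept: rebinding parameter vs mutation.
Step by step:
`data = [6, 2, 8]` → data = [6, 2, 8]
`result = process(data)` → result = [6, 2, 8, 101, 694]
`print(data)` → prints [6, 2, 8]
`print(result)` → prints [6, 2, 8, 101, 694]

Answer:
[6, 2, 8]
[6, 2, 8, 101, 694]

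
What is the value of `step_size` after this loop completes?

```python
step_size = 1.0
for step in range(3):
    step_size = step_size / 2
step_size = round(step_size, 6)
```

Halving LR 3 times: 1 / 2^3
`step_size` takes the values: 1.0 → 0.5 → 0.25 → 0.125

Answer: 0.125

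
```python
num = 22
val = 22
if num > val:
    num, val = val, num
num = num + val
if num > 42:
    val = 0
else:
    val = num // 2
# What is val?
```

Trace:
`num = 22` → num = 22
`val = 22` → val = 22
`if num > val: ...` → num > val is False → no variable changes
`num = num + val` → num = 44
`if num > 42: ...` → num > 42 is True → val = 0
So val = 0

Answer: 0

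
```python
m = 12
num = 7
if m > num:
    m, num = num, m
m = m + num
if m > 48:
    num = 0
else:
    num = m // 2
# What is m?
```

Trace:
`m = 12` → m = 12
`num = 7` → num = 7
`if m > num: ...` → m > num is True → m = 7; num = 12
`m = m + num` → m = 19
`if m > 48: ...` → m > 48 is False, take else branch → num = 9
So m = 19

Answer: 19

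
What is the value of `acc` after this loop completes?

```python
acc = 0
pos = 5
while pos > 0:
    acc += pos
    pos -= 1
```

Sum 5 down to 1
`acc` takes the values: 0 → 5 → 9 → 12 → 14 → 15

Answer: 15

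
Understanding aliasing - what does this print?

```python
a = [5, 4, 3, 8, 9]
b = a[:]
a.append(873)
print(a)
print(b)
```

Key concept: slice [:] creates copy.
Step by step:
`a = [5, 4, 3, 8, 9]` → a = [5, 4, 3, 8, 9]
`b = a[:]` → b = [5, 4, 3, 8, 9]
`a.append(873)` → a = [5, 4, 3, 8, 9, 873]
`print(a)` → prints [5, 4, 3, 8, 9, 873]
`print(b)` → prints [5, 4, 3, 8, 9]

Answer:
[5, 4, 3, 8, 9, 873]
[5, 4, 3, 8, 9]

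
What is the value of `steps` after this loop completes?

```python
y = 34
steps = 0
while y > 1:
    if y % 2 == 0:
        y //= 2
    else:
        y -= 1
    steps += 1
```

Steps to reduce 34 to 1
`steps` takes the values: 0 → 1 → 2 → 3 → 4 → 5 → 6

Answer: 6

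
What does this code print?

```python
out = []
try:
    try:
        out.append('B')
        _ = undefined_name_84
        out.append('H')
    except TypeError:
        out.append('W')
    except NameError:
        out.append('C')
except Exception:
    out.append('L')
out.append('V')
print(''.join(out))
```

Execution trace: 'B' (inner try body) → 'C' (inner except NameError) → 'V' (after the try/except). Output: BCV

Answer: BCV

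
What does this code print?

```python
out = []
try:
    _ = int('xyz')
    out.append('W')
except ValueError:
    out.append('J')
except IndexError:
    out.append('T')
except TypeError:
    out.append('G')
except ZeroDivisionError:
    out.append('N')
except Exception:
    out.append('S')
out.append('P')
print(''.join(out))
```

Execution trace: 'J' (except ValueError) → 'P' (after the try/except). Output: JP

Answer: JP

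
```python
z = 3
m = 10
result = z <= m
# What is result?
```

Trace:
`z = 3` → z = 3
`m = 10` → m = 10
`result = z <= m` → result = True
So result = True

Answer: True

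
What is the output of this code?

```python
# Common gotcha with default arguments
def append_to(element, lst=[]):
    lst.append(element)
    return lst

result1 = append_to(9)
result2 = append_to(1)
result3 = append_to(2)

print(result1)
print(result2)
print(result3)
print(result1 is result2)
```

Key concept: mutable default argument gotcha.
Step by step:
`result1 = append_to(9)` → result1 = [9]
`result2 = append_to(1)` → result1 = [9, 1] (same object as result2); result2 = [9, 1] (same object as result1)
`result3 = append_to(2)` → result1 = [9, 1, 2] (same object as result2, result3); result2 = [9, 1, 2] (same object as result1, result3); result3 = [9, 1, 2] (same object as result1, result2)
`print(result1)` → prints [9, 1, 2]
`print(result2)` → prints [9, 1, 2]
`print(result3)` → prints [9, 1, 2]
`print(result1 is result2)` → prints True

Answer:
[9, 1, 2]
[9, 1, 2]
[9, 1, 2]
True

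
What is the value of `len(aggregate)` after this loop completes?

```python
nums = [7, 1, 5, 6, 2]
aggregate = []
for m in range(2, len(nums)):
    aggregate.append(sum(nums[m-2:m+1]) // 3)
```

Number of 3-element averages
`aggregate` takes the values: [] → [4] → [4, 4] → [4, 4, 4]
So `len(aggregate)` = 3

Answer: 3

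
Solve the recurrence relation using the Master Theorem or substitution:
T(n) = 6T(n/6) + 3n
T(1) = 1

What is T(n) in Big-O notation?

By Master Theorem: a=6, b=6, f(n)=3n. Since log_6(6) = 1 and f(n) = Θ(n^1), Case 2 applies. T(n) = O(n log n).

Answer: O(n log n)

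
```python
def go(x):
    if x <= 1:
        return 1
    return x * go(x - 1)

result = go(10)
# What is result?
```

go(10) = 10 * 9 * 8 * 7 * 6 * 5 * 4 * 3 * 2 * 1 = 3628800

Answer: 3628800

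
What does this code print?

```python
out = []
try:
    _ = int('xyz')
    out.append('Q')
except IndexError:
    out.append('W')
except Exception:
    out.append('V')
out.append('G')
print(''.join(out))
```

Execution trace: 'V' (except Exception) → 'G' (after the try/except). Output: VG

Answer: VG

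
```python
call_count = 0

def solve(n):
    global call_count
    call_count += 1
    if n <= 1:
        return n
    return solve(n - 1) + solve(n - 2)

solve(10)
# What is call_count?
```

Calls(n) = 1 + Calls(n-1) + Calls(n-2); Calls(0)=Calls(1)=1. For n=10 this gives 177.

Answer: 177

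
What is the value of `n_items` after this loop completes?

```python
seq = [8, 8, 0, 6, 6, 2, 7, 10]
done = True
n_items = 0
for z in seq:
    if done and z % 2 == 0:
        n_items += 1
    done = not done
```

Count even values at even positions
`n_items` takes the values: 0 → 1 → 2 → 3

Answer: 3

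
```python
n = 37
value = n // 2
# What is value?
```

Trace:
`n = 37` → n = 37
`value = n // 2` → value = 18
So value = 18

Answer: 18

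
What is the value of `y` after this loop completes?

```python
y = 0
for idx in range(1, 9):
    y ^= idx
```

XOR of 1 to 8
`y` takes the values: 0 → 1 → 3 → 0 → 4 → 1 → 7 → 0 → 8

Answer: 8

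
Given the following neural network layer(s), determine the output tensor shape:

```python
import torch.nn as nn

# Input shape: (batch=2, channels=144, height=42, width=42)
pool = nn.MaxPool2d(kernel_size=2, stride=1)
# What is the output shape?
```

Input: (2, 144, 42, 42) -> Output: (2, 144, 41, 41)

Answer: (2, 144, 41, 41)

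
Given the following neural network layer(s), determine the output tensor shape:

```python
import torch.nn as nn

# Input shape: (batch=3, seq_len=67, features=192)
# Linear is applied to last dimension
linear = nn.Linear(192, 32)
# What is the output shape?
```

Input: (3, 67, 192) -> Output: (3, 67, 32)

Answer: (3, 67, 32)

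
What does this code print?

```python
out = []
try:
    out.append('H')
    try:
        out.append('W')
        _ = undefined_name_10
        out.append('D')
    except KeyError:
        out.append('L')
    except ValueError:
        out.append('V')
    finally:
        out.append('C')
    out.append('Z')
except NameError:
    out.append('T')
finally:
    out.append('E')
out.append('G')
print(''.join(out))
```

Execution trace: 'H' (try body) → 'W' (inner try body) → 'C' (inner finally) → 'T' (except NameError) → 'E' (finally) → 'G' (after the try/except). Output: HWCTEG

Answer: HWCTEG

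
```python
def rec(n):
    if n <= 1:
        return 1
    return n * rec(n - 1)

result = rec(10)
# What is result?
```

rec(10) = 10 * 9 * 8 * 7 * 6 * 5 * 4 * 3 * 2 * 1 = 3628800

Answer: 3628800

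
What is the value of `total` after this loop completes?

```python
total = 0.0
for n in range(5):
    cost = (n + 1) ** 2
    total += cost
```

Sum of squared losses 1² + 2² + ... + 5²
`total` takes the values: 0.0 → 1.0 → 5.0 → 14.0 → 30.0 → 55.0

Answer: 55.0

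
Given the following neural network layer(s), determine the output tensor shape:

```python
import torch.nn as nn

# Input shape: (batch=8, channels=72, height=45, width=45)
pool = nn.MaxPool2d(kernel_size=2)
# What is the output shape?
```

Input: (8, 72, 45, 45) -> Output: (8, 72, 22, 22)

Answer: (8, 72, 22, 22)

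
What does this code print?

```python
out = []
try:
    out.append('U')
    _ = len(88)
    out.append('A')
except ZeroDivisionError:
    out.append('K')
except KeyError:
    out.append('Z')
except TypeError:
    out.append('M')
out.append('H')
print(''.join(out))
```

Execution trace: 'U' (try body) → 'M' (except TypeError) → 'H' (after the try/except). Output: UMH

Answer: UMH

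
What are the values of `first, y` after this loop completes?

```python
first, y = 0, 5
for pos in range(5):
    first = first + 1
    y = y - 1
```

first goes 0→5, y goes 5→0
`first, y` takes the values: (0, 5) → (1, 5) → (1, 4) → (2, 4) → (2, 3) → (3, 3) → (3, 2) → (4, 2) → (4, 1) → (5, 1) → (5, 0)

Answer: 5, 0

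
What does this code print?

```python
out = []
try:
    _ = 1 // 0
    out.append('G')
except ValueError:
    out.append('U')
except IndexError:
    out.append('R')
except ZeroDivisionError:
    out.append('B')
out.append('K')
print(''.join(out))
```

Execution trace: 'B' (except ZeroDivisionError) → 'K' (after the try/except). Output: BK

Answer: BK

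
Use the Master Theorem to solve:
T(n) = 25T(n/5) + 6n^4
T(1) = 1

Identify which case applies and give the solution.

a=25, b=5, f(n)=6n^4. log_5(25) = 2. Since c=4 > 2 and the regularity condition holds (25(n/5)^4 = (25/5^4)n^4 with 25/5^4 < 1), Case 3 applies: T(n) = Θ(f(n)) = O(n^4).

Answer: O(n^4) - Case 3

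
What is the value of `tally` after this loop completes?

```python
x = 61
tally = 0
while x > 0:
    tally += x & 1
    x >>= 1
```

Count set bits in 61 (binary: 0b111101)
`tally` takes the values: 0 → 1 → 2 → 3 → 4 → 5

Answer: 5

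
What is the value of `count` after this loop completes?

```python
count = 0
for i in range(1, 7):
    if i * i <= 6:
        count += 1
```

Count numbers where i² ≤ 6
`count` takes the values: 0 → 1 → 2

Answer: 2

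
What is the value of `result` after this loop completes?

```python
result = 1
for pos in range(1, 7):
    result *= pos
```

6! = 720
`result` takes the values: 1 → 2 → 6 → 24 → 120 → 720

Answer: 720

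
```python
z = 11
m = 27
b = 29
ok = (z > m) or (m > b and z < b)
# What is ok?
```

Trace:
`z = 11` → z = 11
`m = 27` → m = 27
`b = 29` → b = 29
`ok = (z > m) or (m > b and z < b)` → ok = False
So ok = False

Answer: False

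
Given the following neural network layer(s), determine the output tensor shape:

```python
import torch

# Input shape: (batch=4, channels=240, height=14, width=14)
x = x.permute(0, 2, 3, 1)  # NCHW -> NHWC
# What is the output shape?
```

Input: (4, 240, 14, 14) -> Output: (4, 14, 14, 240)

Answer: (4, 14, 14, 240)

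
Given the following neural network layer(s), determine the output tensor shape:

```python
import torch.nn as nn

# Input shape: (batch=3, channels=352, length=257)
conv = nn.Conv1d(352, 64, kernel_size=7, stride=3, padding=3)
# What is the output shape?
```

Input: (3, 352, 257) -> Output: (3, 64, 86)

Answer: (3, 64, 86)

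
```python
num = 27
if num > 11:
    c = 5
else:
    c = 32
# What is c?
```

Trace:
`num = 27` → num = 27
`if num > 11: ...` → num > 11 is True → c = 5
So c = 5

Answer: 5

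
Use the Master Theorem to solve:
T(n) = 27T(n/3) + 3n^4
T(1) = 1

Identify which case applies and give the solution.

a=27, b=3, f(n)=3n^4. log_3(27) = 3. Since c=4 > 3 and the regularity condition holds (27(n/3)^4 = (27/3^4)n^4 with 27/3^4 < 1), Case 3 applies: T(n) = Θ(f(n)) = O(n^4).

Answer: O(n^4) - Case 3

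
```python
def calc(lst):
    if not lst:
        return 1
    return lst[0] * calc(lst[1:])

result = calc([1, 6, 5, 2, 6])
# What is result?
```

Product over [1, 6, 5, 2, 6] = 1 * 6 * 5 * 2 * 6 = 360

Answer: 360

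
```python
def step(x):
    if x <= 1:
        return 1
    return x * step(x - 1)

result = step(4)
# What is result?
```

step(4) = 4 * 3 * 2 * 1 = 24

Answer: 24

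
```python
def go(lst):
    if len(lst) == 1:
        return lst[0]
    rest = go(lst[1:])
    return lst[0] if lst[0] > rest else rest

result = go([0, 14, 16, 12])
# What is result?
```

Recursive max over [0, 14, 16, 12] = 16

Answer: 16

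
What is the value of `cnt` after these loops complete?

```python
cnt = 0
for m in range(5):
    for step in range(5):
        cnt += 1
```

5 * 5 = 25
`cnt` takes the values: 0 → 1 → 2 → 3 → 4 → 5 → 6 → 7 → 8 → 9 → 10 → 11 → 12 → 13 → 14 → 15 → 16 → 17 → 18 → 19 → 20 → 21 → 22 → 23 → 24 → 25

Answer: 25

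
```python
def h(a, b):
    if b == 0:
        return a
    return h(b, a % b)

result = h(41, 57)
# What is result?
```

h(41, 57) -> h(57, 41) -> h(41, 16) -> h(16, 9) -> h(9, 7) -> h(7, 2) -> h(2, 1) -> h(1, 0) -> 1

Answer: 1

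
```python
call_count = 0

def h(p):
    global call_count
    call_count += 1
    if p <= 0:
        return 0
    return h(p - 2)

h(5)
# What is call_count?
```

Linear recursion stepping by 2: 4 calls from p=5 down to ≤0.

Answer: 4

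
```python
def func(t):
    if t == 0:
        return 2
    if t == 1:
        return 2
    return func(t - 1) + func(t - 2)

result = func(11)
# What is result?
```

Build up from base cases: func(0)=2, func(1)=2, func(2)=4, func(3)=6, func(4)=10, func(5)=16, func(6)=26, ..., func(11)=288

Answer: 288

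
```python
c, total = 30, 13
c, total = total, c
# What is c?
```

Trace:
`c, total = 30, 13` → c = 30; total = 13
`c, total = total, c` → c = 13; total = 30
So c = 13

Answer: 13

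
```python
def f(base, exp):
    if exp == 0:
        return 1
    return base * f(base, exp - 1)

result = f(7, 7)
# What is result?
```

f(7, 7) = 7 * 7 * 7 * 7 * 7 * 7 * 7 = 823543

Answer: 823543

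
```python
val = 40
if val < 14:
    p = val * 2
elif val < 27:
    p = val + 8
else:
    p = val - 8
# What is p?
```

Trace:
`val = 40` → val = 40
`if val < 14: ...` → val < 14 is False, val < 27 is False, take else branch → p = 32
So p = 32

Answer: 32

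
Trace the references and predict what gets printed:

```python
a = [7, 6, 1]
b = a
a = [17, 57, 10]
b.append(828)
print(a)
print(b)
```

Key concept: rebinding vs mutation: a is rebound to a new list, b still points at the original.
Step by step:
`a = [7, 6, 1]` → a = [7, 6, 1]
`b = a` → b = [7, 6, 1] (same object as a)
`a = [17, 57, 10]` → a = [17, 57, 10]
`b.append(828)` → b = [7, 6, 1, 828]
`print(a)` → prints [17, 57, 10]
`print(b)` → prints [7, 6, 1, 828]

Answer:
[17, 57, 10]
[7, 6, 1, 828]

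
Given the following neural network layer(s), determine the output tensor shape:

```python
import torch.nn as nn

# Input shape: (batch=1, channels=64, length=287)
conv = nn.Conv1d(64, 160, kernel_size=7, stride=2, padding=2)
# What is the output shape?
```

Input: (1, 64, 287) -> Output: (1, 160, 143)

Answer: (1, 160, 143)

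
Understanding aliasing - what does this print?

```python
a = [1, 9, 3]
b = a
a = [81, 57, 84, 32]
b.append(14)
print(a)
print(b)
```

Key concept: rebinding vs mutation: a is rebound to a new list, b still points at the original.
Step by step:
`a = [1, 9, 3]` → a = [1, 9, 3]
`b = a` → b = [1, 9, 3] (same object as a)
`a = [81, 57, 84, 32]` → a = [81, 57, 84, 32]
`b.append(14)` → b = [1, 9, 3, 14]
`print(a)` → prints [81, 57, 84, 32]
`print(b)` → prints [1, 9, 3, 14]

Answer:
[81, 57, 84, 32]
[1, 9, 3, 14]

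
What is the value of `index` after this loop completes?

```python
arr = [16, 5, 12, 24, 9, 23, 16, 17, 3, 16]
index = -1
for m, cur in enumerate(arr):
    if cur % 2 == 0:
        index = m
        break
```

First even number index in [16, 5, 12, 24, 9, 23, 16, 17, 3, 16]
`index` takes the values: -1 → 0

Answer: 0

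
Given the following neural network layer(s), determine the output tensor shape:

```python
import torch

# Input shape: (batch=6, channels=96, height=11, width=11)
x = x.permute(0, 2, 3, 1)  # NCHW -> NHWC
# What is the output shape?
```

Input: (6, 96, 11, 11) -> Output: (6, 11, 11, 96)

Answer: (6, 11, 11, 96)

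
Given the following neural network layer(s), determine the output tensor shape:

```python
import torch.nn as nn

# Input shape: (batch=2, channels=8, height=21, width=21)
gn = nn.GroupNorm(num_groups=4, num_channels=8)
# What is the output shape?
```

Input: (2, 8, 21, 21) -> Output: (2, 8, 21, 21)

Answer: (2, 8, 21, 21)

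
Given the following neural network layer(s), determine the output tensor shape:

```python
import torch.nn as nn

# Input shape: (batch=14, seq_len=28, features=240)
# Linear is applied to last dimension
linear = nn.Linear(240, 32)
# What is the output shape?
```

Input: (14, 28, 240) -> Output: (14, 28, 32)

Answer: (14, 28, 32)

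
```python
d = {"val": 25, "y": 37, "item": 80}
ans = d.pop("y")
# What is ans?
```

Trace:
`d = {"val": 25, "y": 37, "item": 80}` → d = {'val': 25, 'y': 37, 'item': 80}
`ans = d.pop("y")` → d = {'val': 25, 'item': 80}; ans = 37
So ans = 37

Answer: 37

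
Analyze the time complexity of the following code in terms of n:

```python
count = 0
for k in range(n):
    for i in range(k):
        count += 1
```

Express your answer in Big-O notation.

Each loop level contributes: n × n. Multiplying the contributions gives O(n^2).

Answer: O(n^2)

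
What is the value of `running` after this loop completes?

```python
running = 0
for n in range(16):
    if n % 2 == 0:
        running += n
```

Sum of even numbers 0 to 15
`running` takes the values: 0 → 2 → 6 → 12 → 20 → 30 → 42 → 56

Answer: 56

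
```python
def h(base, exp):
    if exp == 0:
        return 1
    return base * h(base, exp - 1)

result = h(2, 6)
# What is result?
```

h(2, 6) = 2 * 2 * 2 * 2 * 2 * 2 = 64

Answer: 64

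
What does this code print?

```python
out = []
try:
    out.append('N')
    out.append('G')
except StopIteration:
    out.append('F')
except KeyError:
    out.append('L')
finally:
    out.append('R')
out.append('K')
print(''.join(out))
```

Execution trace: 'N' (try body) → 'G' (try body, no exception) → 'R' (finally) → 'K' (after the try/except). Output: NGRK

Answer: NGRK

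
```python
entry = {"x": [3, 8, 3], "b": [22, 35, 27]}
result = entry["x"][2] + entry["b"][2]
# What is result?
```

Trace:
`entry = {"x": [3, 8, 3], "b": [22, 35, 27]}` → entry = {'x': [3, 8, 3], 'b': [22, 35, 27]}
`result = entry["x"][2] + entry["b"][2]` → result = 30
So result = 30

Answer: 30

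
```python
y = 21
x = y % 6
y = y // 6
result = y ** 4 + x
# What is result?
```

Trace:
`y = 21` → y = 21
`x = y % 6` → x = 3
`y = y // 6` → y = 3
`result = y ** 4 + x` → result = 84
So result = 84

Answer: 84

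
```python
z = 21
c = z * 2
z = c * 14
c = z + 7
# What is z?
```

Trace:
`z = 21` → z = 21
`c = z * 2` → c = 42
`z = c * 14` → z = 588
`c = z + 7` → c = 595
So z = 588

Answer: 588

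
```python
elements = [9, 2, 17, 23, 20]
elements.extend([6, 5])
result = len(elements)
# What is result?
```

Trace:
`elements = [9, 2, 17, 23, 20]` → elements = [9, 2, 17, 23, 20]
`elements.extend([6, 5])` → elements = [9, 2, 17, 23, 20, 6, 5]
`result = len(elements)` → result = 7
So result = 7

Answer: 7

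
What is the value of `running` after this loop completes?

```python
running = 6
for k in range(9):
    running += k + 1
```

Start at 6, add 1 to 9 = 51
`running` takes the values: 6 → 7 → 9 → 12 → 16 → 21 → 27 → 34 → 42 → 51

Answer: 51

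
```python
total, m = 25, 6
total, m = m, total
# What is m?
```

Trace:
`total, m = 25, 6` → total = 25; m = 6
`total, m = m, total` → total = 6; m = 25
So m = 25

Answer: 25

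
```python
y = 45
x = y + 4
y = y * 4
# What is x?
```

Trace:
`y = 45` → y = 45
`x = y + 4` → x = 49
`y = y * 4` → y = 180
So x = 49

Answer: 49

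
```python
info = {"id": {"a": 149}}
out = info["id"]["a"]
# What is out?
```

Trace:
`info = {"id": {"a": 149}}` → info = {'id': {'a': 149}}
`out = info["id"]["a"]` → out = 149
So out = 149

Answer: 149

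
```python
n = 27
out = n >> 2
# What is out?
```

Trace:
`n = 27` → n = 27
`out = n >> 2` → out = 6
So out = 6

Answer: 6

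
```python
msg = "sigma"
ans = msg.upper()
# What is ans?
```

Trace:
`msg = "sigma"` → msg = 'sigma'
`ans = msg.upper()` → ans = 'SIGMA'
So ans = 'SIGMA'

Answer: 'SIGMA'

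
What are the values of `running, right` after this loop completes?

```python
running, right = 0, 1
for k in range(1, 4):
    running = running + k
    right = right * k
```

Sum and factorial of 1 to 3
`running, right` takes the values: (0, 1) → (1, 1) → (3, 1) → (3, 2) → (6, 2) → (6, 6)

Answer: 6, 6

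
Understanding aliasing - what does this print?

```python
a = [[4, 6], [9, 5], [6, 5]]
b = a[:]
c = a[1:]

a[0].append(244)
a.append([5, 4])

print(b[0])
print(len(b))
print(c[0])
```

Key concept: slice with nested mutation.
Step by step:
`a = [[4, 6], [9, 5], [6, 5]]` → a = [[4, 6], [9, 5], [6, 5]]
`b = a[:]` → b = [[4, 6], [9, 5], [6, 5]]
`c = a[1:]` → c = [[9, 5], [6, 5]]
`a[0].append(244)` → a = [[4, 6, 244], [9, 5], [6, 5]]; b = [[4, 6, 244], [9, 5], [6, 5]]
`a.append([5, 4])` → a = [[4, 6, 244], [9, 5], [6, 5], [5, 4]]
`print(b[0])` → prints [4, 6, 244]
`print(len(b))` → prints 3
`print(c[0])` → prints [9, 5]

Answer:
[4, 6, 244]
3
[9, 5]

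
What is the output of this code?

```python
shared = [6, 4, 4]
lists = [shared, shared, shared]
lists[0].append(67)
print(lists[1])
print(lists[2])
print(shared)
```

Key concept: list of same reference.
Step by step:
`shared = [6, 4, 4]` → shared = [6, 4, 4]
`lists = [shared, shared, shared]` → lists = [[6, 4, 4], [6, 4, 4], [6, 4, 4]]
`lists[0].append(67)` → shared = [6, 4, 4, 67]; lists = [[6, 4, 4, 67], [6, 4, 4, 67], [6, 4, 4, 67]]
`print(lists[1])` → prints [6, 4, 4, 67]
`print(lists[2])` → prints [6, 4, 4, 67]
`print(shared)` → prints [6, 4, 4, 67]

Answer:
[6, 4, 4, 67]
[6, 4, 4, 67]
[6, 4, 4, 67]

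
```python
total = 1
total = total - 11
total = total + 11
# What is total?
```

Trace:
`total = 1` → total = 1
`total = total - 11` → total = -10
`total = total + 11` → total = 1
So total = 1

Answer: 1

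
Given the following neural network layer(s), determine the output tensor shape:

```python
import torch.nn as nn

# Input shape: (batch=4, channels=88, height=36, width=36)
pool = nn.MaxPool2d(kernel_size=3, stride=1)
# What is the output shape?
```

Input: (4, 88, 36, 36) -> Output: (4, 88, 34, 34)

Answer: (4, 88, 34, 34)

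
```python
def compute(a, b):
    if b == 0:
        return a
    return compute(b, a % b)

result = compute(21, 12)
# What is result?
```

compute(21, 12) -> compute(12, 9) -> compute(9, 3) -> compute(3, 0) -> 3

Answer: 3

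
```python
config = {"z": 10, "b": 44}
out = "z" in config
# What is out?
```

Trace:
`config = {"z": 10, "b": 44}` → config = {'z': 10, 'b': 44}
`out = "z" in config` → out = True
So out = True

Answer: True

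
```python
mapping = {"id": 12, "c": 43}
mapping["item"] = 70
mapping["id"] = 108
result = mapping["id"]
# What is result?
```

Trace:
`mapping = {"id": 12, "c": 43}` → mapping = {'id': 12, 'c': 43}
`mapping["item"] = 70` → mapping = {'id': 12, 'c': 43, 'item': 70}
`mapping["id"] = 108` → mapping = {'id': 108, 'c': 43, 'item': 70}
`result = mapping["id"]` → result = 108
So result = 108

Answer: 108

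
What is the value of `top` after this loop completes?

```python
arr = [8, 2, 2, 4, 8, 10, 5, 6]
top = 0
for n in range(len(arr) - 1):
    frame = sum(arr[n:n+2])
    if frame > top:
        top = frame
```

Max sum of 2-element window in [8, 2, 2, 4, 8, 10, 5, 6]
`top` takes the values: 0 → 10 → 12 → 18

Answer: 18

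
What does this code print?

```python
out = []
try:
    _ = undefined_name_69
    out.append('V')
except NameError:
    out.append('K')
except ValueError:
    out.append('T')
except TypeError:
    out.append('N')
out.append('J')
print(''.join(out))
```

Execution trace: 'K' (except NameError) → 'J' (after the try/except). Output: KJ

Answer: KJ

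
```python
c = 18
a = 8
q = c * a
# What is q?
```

Trace:
`c = 18` → c = 18
`a = 8` → a = 8
`q = c * a` → q = 144
So q = 144

Answer: 144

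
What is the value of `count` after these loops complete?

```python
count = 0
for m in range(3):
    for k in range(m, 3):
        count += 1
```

Upper triangle: 3 + 2 + ... + 1
`count` takes the values: 0 → 1 → 2 → 3 → 4 → 5 → 6

Answer: 6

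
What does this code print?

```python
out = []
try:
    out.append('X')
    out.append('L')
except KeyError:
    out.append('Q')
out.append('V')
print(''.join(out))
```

Execution trace: 'X' (try body) → 'L' (try body, no exception) → 'V' (after the try/except). Output: XLV

Answer: XLV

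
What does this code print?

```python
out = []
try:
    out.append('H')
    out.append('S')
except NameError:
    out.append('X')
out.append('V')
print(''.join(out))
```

Execution trace: 'H' (try body) → 'S' (try body, no exception) → 'V' (after the try/except). Output: HSV

Answer: HSV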